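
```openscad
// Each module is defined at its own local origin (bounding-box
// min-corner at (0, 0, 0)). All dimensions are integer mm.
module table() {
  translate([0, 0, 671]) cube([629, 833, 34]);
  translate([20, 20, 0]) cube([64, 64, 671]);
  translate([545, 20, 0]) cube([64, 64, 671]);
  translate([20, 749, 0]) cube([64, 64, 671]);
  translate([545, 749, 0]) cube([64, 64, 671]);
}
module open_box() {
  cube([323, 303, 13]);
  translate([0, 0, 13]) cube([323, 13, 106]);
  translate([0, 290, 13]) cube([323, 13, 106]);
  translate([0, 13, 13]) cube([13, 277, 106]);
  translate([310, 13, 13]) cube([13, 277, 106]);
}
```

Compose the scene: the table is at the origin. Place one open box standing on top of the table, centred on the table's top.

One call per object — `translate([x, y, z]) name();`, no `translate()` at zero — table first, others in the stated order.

table();
translate([153, 265, 705]) open_box();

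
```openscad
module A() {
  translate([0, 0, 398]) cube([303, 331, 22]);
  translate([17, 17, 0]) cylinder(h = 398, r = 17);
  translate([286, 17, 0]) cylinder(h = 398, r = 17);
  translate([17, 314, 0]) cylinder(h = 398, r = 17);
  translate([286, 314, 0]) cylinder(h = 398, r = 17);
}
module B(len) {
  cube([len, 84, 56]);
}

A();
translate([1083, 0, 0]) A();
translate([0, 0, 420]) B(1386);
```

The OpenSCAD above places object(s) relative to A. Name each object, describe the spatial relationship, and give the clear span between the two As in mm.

Second stool starts at x = 1083; first ends at x = 303; clear span = 1083 − 303 = 780 mm.

A is a stool. B is a beam. A beam spans the tops of two stools. The clear span between the two stools is 780 mm.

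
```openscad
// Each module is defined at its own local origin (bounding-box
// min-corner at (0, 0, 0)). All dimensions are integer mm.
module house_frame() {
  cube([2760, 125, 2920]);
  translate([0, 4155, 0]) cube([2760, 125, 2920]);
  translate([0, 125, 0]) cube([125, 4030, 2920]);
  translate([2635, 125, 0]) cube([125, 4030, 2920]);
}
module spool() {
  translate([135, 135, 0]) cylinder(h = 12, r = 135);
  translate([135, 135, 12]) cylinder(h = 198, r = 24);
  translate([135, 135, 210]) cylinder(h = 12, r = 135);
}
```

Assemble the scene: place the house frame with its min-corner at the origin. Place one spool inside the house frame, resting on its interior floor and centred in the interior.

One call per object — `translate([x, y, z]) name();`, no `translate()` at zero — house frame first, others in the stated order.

house_frame();
translate([1245, 2005, 0]) spool();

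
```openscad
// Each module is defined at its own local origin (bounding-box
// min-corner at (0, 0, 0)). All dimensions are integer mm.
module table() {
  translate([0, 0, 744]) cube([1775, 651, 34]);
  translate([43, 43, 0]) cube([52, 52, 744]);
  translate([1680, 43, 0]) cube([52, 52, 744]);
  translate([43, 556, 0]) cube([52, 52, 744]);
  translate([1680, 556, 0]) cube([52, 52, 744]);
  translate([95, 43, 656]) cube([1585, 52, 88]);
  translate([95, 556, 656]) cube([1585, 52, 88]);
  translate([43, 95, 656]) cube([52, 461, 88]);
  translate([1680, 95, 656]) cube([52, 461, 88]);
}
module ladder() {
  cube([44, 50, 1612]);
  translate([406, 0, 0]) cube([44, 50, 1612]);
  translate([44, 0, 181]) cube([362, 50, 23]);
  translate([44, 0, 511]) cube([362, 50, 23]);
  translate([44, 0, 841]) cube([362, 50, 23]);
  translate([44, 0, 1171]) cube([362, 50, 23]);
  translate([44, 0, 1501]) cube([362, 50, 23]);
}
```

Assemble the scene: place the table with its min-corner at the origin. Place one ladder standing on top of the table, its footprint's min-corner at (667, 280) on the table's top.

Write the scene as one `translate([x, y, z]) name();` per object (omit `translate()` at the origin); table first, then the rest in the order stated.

table();
translate([667, 280, 778]) ladder();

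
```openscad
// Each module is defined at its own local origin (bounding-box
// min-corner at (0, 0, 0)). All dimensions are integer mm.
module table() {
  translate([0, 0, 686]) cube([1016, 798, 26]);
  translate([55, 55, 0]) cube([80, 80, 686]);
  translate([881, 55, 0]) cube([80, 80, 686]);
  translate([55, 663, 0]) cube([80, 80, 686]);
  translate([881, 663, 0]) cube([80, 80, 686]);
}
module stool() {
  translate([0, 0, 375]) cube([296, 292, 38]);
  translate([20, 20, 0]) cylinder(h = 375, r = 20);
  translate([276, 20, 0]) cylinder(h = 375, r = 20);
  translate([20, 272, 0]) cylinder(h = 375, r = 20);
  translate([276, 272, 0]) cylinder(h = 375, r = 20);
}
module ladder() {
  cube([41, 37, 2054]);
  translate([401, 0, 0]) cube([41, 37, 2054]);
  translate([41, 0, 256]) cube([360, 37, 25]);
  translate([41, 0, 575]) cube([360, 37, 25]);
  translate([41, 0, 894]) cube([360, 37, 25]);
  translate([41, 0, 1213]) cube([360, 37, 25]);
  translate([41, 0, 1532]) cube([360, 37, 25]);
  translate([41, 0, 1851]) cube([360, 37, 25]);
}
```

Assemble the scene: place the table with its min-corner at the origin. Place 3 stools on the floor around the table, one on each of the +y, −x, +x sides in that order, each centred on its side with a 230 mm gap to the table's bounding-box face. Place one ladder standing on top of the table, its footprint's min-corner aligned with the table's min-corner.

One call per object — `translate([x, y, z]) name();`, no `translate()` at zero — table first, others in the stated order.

table();
translate([360, 1028, 0]) stool();
translate([-526, 253, 0]) stool();
translate([1246, 253, 0]) stool();
translate([0, 0, 712]) ladder();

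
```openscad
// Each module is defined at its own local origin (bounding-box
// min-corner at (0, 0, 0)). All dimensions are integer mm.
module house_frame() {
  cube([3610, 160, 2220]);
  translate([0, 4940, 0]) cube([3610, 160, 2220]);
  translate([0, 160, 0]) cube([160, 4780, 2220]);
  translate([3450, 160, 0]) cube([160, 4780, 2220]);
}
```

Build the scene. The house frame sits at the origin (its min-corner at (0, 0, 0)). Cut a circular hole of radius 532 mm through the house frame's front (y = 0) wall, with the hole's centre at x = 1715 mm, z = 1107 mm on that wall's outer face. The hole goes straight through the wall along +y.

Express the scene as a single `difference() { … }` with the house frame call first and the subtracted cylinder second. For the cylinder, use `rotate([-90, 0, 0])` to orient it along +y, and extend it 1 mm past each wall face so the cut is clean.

difference() {
  house_frame();
  translate([1715, -1, 1107]) rotate([-90, 0, 0]) cylinder(h = 162, r = 532);
}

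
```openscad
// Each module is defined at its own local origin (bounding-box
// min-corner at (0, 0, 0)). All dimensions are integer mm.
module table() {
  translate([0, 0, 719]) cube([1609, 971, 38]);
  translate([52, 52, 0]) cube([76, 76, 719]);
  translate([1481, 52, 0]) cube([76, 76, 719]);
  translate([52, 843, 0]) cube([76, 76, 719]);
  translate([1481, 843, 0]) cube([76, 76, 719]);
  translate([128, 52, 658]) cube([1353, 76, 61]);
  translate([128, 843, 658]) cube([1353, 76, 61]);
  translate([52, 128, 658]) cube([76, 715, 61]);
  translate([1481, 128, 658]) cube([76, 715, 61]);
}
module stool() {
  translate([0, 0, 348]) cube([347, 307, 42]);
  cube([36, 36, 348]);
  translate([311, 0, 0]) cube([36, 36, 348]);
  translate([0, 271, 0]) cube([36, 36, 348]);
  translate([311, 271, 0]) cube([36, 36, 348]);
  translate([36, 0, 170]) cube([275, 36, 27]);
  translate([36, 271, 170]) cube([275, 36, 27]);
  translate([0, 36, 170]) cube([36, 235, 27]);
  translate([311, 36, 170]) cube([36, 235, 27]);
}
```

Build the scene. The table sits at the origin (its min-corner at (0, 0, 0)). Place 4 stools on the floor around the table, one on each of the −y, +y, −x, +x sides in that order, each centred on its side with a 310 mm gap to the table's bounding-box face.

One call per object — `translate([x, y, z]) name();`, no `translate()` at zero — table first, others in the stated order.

table();
translate([631, -617, 0]) stool();
translate([631, 1281, 0]) stool();
translate([-657, 332, 0]) stool();
translate([1919, 332, 0]) stool();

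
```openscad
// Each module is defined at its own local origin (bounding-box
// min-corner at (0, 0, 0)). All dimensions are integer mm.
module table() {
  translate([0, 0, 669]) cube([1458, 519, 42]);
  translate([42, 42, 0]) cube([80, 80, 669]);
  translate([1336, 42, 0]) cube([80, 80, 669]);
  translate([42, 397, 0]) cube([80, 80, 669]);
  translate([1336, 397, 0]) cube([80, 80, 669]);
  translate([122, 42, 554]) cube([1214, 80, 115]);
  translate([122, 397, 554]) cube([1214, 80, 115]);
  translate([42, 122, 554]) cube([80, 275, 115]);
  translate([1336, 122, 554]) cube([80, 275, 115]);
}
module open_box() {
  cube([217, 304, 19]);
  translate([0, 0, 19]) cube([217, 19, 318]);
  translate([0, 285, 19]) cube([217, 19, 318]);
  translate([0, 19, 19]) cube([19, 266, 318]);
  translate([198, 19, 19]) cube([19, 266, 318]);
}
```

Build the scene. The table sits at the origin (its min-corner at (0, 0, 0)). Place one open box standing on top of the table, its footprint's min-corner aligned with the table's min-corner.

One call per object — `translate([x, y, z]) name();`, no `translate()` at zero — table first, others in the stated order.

table();
translate([0, 0, 711]) open_box();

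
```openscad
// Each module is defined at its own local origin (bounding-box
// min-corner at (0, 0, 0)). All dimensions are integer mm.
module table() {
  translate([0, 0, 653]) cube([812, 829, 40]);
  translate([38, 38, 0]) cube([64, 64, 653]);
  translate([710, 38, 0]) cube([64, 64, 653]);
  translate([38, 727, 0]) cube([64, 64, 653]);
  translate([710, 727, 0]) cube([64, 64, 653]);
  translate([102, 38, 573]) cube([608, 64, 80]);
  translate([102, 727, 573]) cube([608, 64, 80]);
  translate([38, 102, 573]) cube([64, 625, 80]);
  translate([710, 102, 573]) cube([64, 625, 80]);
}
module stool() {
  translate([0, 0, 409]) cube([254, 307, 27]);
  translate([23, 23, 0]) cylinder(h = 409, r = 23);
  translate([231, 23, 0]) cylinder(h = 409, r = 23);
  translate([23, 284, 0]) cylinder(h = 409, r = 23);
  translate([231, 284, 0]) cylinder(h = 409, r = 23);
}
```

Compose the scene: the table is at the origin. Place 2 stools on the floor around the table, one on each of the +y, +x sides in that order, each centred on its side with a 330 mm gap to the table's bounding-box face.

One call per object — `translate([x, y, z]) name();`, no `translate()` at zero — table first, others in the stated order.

table();
translate([279, 1159, 0]) stool();
translate([1142, 261, 0]) stool();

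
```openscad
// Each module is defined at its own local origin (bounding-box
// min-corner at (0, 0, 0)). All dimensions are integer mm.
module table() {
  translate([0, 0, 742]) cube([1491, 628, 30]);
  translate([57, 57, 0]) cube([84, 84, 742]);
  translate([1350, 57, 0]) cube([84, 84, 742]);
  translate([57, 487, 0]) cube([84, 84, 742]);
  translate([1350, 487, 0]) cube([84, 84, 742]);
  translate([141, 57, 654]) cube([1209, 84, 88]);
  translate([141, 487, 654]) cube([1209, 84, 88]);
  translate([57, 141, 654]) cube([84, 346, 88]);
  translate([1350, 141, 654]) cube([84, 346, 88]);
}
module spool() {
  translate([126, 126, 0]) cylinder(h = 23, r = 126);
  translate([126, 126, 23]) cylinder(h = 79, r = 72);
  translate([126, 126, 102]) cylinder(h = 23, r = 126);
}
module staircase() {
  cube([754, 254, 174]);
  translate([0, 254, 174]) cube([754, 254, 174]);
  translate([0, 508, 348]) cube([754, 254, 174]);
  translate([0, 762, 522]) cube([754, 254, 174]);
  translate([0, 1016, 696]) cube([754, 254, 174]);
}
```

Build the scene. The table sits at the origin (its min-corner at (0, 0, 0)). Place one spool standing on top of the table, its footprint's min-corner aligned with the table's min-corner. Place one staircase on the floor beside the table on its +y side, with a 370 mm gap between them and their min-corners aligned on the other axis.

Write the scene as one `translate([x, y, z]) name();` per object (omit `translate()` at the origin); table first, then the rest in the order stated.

table();
translate([0, 0, 772]) spool();
translate([0, 998, 0]) staircase();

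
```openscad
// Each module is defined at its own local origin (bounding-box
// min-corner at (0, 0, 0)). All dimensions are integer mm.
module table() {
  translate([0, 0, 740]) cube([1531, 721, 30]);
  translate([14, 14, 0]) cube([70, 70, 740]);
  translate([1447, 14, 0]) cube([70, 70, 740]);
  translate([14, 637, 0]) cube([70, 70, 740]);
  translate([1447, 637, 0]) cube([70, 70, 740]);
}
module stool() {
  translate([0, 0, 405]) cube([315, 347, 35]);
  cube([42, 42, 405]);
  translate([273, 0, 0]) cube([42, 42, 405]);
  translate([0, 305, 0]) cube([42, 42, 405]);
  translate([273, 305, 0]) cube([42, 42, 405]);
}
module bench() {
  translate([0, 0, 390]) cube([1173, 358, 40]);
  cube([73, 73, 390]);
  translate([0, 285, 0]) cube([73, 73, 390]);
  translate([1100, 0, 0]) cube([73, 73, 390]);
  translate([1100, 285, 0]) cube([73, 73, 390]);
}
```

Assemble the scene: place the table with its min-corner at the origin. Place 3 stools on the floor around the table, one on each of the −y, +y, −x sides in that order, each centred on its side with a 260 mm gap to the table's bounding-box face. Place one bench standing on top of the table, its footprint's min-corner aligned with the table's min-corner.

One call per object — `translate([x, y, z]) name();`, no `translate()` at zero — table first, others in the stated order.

table();
translate([608, -607, 0]) stool();
translate([608, 981, 0]) stool();
translate([-575, 187, 0]) stool();
translate([0, 0, 770]) bench();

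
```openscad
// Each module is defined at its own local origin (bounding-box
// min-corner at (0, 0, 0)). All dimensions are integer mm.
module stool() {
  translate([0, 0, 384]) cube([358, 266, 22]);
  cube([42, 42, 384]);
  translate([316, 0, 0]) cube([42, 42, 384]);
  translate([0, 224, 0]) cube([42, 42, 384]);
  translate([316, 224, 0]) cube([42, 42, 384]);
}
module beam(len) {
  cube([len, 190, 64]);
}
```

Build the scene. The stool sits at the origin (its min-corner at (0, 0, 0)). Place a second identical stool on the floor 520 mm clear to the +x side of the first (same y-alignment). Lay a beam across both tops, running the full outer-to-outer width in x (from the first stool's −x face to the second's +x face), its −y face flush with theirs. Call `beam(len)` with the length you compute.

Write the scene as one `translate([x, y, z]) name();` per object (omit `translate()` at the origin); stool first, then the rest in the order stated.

stool();
translate([878, 0, 0]) stool();
translate([0, 0, 406]) beam(1236);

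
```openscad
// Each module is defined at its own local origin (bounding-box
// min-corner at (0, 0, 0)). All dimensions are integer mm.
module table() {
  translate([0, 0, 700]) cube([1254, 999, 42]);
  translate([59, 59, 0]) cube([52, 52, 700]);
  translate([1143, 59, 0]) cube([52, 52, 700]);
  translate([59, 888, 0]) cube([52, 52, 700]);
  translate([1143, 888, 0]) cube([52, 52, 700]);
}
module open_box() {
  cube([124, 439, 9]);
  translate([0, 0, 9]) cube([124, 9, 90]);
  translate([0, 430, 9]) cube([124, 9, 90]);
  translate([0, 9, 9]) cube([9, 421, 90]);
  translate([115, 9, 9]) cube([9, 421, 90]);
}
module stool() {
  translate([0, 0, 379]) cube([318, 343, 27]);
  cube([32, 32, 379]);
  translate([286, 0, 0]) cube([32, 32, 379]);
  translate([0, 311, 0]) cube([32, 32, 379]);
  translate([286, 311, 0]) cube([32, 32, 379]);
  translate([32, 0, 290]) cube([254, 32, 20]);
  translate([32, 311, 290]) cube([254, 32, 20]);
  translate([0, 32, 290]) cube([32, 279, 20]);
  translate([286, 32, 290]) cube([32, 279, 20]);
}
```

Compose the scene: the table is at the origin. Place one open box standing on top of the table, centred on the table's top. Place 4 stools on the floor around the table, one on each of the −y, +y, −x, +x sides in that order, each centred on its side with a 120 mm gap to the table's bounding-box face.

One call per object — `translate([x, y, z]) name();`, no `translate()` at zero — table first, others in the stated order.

table();
translate([565, 280, 742]) open_box();
translate([468, -463, 0]) stool();
translate([468, 1119, 0]) stool();
translate([-438, 328, 0]) stool();
translate([1374, 328, 0]) stool();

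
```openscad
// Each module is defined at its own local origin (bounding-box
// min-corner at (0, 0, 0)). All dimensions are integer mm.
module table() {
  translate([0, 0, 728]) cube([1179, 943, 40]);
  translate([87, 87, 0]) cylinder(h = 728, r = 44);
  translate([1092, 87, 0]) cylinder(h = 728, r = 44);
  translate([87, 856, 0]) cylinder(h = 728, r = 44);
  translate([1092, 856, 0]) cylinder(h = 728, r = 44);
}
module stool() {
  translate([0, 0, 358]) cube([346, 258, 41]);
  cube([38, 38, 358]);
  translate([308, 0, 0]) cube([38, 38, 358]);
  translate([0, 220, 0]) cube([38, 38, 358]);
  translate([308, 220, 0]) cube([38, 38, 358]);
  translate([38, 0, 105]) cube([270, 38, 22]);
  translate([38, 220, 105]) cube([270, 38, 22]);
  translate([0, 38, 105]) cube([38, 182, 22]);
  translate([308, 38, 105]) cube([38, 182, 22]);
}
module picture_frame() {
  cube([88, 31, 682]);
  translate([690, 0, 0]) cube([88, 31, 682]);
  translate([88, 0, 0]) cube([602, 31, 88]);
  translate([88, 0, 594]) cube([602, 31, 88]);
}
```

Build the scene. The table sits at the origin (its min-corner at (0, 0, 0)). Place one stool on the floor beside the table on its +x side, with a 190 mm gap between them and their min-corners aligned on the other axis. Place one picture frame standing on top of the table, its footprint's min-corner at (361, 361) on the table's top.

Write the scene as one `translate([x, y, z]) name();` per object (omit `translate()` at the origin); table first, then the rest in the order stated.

table();
translate([1369, 0, 0]) stool();
translate([361, 361, 768]) picture_frame();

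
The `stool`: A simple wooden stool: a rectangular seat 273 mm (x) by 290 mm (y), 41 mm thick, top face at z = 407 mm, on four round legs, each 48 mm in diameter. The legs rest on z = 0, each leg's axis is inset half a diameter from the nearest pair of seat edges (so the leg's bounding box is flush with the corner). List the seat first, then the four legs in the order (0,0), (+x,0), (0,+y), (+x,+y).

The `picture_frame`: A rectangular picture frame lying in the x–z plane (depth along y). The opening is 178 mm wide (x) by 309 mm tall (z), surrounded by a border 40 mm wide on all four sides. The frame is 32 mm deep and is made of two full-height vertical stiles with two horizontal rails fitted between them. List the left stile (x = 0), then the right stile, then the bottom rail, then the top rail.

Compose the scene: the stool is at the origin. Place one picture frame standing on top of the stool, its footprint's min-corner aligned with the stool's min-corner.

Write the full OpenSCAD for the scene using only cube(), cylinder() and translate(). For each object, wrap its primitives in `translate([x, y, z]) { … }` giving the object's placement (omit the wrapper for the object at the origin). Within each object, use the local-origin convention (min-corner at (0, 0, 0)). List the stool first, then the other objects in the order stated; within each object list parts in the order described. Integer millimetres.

translate([0, 0, 366]) cube([273, 290, 41]);
translate([24, 24, 0]) cylinder(h = 366, r = 24);
translate([249, 24, 0]) cylinder(h = 366, r = 24);
translate([24, 266, 0]) cylinder(h = 366, r = 24);
translate([249, 266, 0]) cylinder(h = 366, r = 24);
translate([0, 0, 407]) {
  cube([40, 32, 389]);
  translate([218, 0, 0]) cube([40, 32, 389]);
  translate([40, 0, 0]) cube([178, 32, 40]);
  translate([40, 0, 349]) cube([178, 32, 40]);
}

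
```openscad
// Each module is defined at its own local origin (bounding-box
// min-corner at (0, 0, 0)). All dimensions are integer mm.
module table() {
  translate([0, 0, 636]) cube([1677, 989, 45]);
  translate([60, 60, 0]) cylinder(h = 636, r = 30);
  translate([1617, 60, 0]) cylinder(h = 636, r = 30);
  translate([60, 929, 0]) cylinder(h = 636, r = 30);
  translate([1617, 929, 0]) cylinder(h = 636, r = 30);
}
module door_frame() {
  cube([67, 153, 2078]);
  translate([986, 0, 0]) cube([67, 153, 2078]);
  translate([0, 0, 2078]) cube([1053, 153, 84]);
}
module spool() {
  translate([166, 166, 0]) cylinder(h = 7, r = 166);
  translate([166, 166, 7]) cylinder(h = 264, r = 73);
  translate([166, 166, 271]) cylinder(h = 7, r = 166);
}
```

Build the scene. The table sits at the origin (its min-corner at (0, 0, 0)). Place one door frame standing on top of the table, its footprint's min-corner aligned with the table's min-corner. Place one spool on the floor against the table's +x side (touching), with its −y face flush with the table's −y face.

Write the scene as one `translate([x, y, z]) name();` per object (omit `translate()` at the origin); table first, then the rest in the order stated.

table();
translate([0, 0, 681]) door_frame();
translate([1677, 0, 0]) spool();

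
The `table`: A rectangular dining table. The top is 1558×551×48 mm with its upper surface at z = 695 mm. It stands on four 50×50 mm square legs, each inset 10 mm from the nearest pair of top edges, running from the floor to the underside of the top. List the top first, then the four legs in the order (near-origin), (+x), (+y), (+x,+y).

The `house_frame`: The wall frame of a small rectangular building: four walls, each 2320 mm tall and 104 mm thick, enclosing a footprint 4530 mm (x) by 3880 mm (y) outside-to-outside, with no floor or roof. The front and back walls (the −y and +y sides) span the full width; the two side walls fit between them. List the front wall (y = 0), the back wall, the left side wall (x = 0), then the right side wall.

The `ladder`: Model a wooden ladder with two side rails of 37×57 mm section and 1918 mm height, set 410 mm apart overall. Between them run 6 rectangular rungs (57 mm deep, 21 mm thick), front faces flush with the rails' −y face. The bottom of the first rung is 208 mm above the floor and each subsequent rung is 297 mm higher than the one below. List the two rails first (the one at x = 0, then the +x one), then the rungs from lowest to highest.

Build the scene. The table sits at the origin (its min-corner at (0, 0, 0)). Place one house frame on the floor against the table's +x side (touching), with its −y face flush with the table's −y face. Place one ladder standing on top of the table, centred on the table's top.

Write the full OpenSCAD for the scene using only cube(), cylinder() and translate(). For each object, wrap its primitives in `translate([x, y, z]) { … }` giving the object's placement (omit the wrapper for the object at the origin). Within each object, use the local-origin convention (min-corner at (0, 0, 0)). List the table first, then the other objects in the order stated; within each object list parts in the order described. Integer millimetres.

translate([0, 0, 647]) cube([1558, 551, 48]);
translate([10, 10, 0]) cube([50, 50, 647]);
translate([1498, 10, 0]) cube([50, 50, 647]);
translate([10, 491, 0]) cube([50, 50, 647]);
translate([1498, 491, 0]) cube([50, 50, 647]);
translate([1558, 0, 0]) {
  cube([4530, 104, 2320]);
  translate([0, 3776, 0]) cube([4530, 104, 2320]);
  translate([0, 104, 0]) cube([104, 3672, 2320]);
  translate([4426, 104, 0]) cube([104, 3672, 2320]);
}
translate([574, 247, 695]) {
  cube([37, 57, 1918]);
  translate([373, 0, 0]) cube([37, 57, 1918]);
  translate([37, 0, 208]) cube([336, 57, 21]);
  translate([37, 0, 505]) cube([336, 57, 21]);
  translate([37, 0, 802]) cube([336, 57, 21]);
  translate([37, 0, 1099]) cube([336, 57, 21]);
  translate([37, 0, 1396]) cube([336, 57, 21]);
  translate([37, 0, 1693]) cube([336, 57, 21]);
}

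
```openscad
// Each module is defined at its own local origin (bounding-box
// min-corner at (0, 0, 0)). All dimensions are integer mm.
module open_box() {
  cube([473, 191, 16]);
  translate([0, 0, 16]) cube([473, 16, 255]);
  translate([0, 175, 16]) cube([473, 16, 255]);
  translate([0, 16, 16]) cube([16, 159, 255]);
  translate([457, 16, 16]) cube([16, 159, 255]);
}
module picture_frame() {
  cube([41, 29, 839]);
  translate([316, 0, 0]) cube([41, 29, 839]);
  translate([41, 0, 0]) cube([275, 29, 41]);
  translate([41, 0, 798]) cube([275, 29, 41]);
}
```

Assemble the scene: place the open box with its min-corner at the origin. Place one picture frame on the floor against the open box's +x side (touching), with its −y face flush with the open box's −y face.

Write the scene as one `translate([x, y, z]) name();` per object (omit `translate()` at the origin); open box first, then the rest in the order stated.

open_box();
translate([473, 0, 0]) picture_frame();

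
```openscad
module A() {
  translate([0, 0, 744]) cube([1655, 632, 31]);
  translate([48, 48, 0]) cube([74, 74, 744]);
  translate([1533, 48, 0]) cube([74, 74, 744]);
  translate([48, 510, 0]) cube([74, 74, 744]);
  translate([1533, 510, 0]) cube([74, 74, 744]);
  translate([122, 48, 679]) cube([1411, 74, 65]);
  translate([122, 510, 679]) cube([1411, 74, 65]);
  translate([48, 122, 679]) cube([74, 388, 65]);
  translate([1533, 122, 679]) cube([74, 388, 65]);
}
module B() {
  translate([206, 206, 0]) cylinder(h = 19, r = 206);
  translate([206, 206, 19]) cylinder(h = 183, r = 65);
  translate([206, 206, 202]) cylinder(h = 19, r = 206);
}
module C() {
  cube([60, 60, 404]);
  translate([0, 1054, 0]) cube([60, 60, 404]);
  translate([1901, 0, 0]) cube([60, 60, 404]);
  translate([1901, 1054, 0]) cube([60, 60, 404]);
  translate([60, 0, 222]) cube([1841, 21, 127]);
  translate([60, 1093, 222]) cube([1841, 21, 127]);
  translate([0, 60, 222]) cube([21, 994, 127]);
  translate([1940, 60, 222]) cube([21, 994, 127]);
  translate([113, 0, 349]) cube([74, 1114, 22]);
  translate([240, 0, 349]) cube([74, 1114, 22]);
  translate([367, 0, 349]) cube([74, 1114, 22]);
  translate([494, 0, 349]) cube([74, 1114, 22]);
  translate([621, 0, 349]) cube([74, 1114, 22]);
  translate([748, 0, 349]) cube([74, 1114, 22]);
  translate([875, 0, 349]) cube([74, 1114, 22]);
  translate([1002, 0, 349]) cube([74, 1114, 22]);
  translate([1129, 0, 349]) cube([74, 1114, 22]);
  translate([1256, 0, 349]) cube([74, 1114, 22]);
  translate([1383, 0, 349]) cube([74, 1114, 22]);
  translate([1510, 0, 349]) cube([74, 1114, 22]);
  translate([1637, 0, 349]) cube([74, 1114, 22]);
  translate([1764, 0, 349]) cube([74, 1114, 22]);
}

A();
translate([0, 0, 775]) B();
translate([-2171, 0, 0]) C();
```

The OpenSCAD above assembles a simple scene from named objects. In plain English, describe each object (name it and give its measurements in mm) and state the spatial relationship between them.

A is a table: top 1655 mm (x) × 632 mm (y), 31 mm thick, upper face at z = 775 mm, on four 74×74 mm square legs, each inset 48 mm from the nearest pair of top edges, running from z = 0 to the bottom of the top. Four apron rails, 74 mm thick and 65 mm tall, run between adjacent legs with their top edges flush with the underside of the top and their outer faces flush with the legs' outer faces.

B is a spool: two coaxial disc flanges of radius 206 mm and thickness 19 mm, joined by a core cylinder of radius 65 mm and height 183 mm. The lower flange rests on z = 0 and the three cylinders share a vertical axis.

C is a bed frame 1961 mm long (x) by 1114 mm wide (y). Four 60×60 mm corner posts, 404 mm tall, at the corners of the footprint. Four rails of 21 mm thickness and 127 mm height run between adjacent posts with their undersides at z = 222 mm, their outer faces flush with the outside of the frame (the two x-running rails run between the posts' inner faces; the two y-running rails run between the posts' inner faces). 14 slats, each 74 mm wide (x) and 22 mm thick, lie across the top of the two x-running rails, running the full 1114 mm width of the frame in y; the slats are evenly spaced along x between the inner faces of the end posts with equal gaps (rounded down to the nearest mm) at the −x end and between each pair — any rounding remainder accumulates at the +x end.

The spool is on top of the table. The bed frame is on the floor beside the table on its −x side.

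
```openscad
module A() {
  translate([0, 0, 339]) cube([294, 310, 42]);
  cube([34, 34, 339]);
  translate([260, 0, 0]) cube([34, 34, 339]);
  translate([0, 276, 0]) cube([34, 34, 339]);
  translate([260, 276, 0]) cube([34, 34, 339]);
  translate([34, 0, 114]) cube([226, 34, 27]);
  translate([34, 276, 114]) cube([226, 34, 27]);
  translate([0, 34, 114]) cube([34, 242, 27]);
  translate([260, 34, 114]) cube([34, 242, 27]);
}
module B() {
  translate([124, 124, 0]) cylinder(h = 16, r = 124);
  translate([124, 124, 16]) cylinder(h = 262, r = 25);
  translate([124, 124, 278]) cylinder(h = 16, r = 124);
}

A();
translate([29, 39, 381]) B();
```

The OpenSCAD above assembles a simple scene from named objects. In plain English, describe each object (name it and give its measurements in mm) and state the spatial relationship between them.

A is a simple wooden stool: a rectangular seat 294 mm (x) by 310 mm (y), 42 mm thick, top face at z = 381 mm, on four square legs, each 34×34 mm in cross-section. The legs rest on z = 0, each flush with a corner of the seat. Four stretchers, 34 mm wide and 27 mm tall, connect adjacent legs with their undersides at z = 114 mm, each running between the inner faces of the legs it joins and aligned with the legs' outer faces on the other axis.

B is a spool: two coaxial disc flanges of radius 124 mm and thickness 16 mm, joined by a core cylinder of radius 25 mm and height 262 mm. The lower flange rests on z = 0 and the three cylinders share a vertical axis.

The spool is on top of the stool.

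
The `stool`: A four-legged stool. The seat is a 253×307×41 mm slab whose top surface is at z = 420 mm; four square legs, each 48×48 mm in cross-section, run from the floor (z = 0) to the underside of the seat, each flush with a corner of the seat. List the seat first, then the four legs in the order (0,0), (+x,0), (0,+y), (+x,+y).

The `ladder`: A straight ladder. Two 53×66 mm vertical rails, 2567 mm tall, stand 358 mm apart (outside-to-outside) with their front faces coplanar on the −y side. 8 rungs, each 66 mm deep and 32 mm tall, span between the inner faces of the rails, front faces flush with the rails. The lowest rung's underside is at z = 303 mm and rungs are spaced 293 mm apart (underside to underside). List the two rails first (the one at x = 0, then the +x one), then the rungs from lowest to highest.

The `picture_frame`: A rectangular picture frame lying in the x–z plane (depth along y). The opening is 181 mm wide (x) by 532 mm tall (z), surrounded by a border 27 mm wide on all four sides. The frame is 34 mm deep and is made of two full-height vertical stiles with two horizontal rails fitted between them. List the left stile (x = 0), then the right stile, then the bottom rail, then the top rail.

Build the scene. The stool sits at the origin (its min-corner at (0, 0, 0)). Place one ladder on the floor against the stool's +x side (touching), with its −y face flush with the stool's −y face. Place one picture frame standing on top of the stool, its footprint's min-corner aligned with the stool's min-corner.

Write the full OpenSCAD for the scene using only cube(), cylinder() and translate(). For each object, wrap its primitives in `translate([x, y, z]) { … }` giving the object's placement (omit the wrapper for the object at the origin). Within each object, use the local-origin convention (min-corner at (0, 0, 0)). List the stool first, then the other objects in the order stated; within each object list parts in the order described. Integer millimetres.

translate([0, 0, 379]) cube([253, 307, 41]);
cube([48, 48, 379]);
translate([205, 0, 0]) cube([48, 48, 379]);
translate([0, 259, 0]) cube([48, 48, 379]);
translate([205, 259, 0]) cube([48, 48, 379]);
translate([253, 0, 0]) {
  cube([53, 66, 2567]);
  translate([305, 0, 0]) cube([53, 66, 2567]);
  translate([53, 0, 303]) cube([252, 66, 32]);
  translate([53, 0, 596]) cube([252, 66, 32]);
  translate([53, 0, 889]) cube([252, 66, 32]);
  translate([53, 0, 1182]) cube([252, 66, 32]);
  translate([53, 0, 1475]) cube([252, 66, 32]);
  translate([53, 0, 1768]) cube([252, 66, 32]);
  translate([53, 0, 2061]) cube([252, 66, 32]);
  translate([53, 0, 2354]) cube([252, 66, 32]);
}
translate([0, 0, 420]) {
  cube([27, 34, 586]);
  translate([208, 0, 0]) cube([27, 34, 586]);
  translate([27, 0, 0]) cube([181, 34, 27]);
  translate([27, 0, 559]) cube([181, 34, 27]);
}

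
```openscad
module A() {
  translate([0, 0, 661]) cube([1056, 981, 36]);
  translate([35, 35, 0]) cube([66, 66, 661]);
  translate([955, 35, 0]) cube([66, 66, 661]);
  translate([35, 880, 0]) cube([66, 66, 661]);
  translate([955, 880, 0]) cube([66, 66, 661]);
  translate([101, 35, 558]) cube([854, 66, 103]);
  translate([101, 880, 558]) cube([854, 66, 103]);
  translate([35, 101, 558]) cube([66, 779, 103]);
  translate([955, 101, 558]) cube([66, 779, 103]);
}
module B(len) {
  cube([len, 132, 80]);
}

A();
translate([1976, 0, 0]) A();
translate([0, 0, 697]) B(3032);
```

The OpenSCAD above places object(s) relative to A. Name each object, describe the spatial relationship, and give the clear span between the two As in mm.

A is a table. B is a beam. A beam spans the tops of two tables. The clear span between the two tables is 920 mm.

Second table starts at x = 1976; first ends at x = 1056; clear span = 1976 − 1056 = 920 mm.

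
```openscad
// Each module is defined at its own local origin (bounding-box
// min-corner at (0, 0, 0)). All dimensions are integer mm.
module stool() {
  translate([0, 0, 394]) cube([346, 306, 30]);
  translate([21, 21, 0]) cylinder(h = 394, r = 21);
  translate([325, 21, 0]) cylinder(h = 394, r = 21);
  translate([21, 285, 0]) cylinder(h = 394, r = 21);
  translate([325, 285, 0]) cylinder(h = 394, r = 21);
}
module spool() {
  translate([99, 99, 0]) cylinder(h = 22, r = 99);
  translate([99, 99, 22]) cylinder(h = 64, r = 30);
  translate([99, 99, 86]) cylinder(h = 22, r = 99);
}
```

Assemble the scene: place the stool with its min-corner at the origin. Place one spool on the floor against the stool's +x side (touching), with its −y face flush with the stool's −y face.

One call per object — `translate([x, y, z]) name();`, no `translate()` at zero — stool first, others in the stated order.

stool();
translate([346, 0, 0]) spool();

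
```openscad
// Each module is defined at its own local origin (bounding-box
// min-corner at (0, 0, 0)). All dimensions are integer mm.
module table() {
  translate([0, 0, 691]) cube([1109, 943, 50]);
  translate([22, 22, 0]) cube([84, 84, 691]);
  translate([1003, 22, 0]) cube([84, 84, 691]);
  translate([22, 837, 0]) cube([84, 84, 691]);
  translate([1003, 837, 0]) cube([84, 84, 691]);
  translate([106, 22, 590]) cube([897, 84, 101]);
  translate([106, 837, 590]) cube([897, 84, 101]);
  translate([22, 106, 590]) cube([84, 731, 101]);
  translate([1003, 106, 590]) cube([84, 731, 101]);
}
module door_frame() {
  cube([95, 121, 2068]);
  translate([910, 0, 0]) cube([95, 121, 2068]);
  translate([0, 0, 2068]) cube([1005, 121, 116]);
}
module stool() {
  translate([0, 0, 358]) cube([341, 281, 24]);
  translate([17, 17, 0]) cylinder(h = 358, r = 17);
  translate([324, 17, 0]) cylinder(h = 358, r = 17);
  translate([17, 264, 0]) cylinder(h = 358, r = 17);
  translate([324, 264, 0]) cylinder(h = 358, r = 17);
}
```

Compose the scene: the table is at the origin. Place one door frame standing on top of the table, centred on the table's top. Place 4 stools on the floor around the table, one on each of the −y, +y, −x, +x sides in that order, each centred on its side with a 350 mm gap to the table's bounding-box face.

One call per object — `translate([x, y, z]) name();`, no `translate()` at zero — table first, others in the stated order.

table();
translate([52, 411, 741]) door_frame();
translate([384, -631, 0]) stool();
translate([384, 1293, 0]) stool();
translate([-691, 331, 0]) stool();
translate([1459, 331, 0]) stool();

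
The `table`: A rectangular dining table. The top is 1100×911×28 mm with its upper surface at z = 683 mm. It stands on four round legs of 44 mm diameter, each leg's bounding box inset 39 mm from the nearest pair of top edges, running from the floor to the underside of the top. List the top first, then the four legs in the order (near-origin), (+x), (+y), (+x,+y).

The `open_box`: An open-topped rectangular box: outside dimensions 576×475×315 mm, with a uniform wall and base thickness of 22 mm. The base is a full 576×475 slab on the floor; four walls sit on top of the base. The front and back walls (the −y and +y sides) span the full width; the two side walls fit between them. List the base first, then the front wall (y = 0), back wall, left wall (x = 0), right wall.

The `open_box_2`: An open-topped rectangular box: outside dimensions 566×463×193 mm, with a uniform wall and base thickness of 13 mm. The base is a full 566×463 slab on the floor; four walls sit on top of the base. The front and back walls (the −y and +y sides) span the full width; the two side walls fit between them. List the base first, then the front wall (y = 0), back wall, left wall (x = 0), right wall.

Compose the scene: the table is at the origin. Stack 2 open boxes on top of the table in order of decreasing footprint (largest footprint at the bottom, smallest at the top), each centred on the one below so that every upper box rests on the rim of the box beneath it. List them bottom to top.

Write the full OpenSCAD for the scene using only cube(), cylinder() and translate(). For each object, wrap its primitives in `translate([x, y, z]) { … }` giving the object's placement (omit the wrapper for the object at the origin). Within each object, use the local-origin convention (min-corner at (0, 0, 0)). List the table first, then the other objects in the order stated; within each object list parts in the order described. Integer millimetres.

translate([0, 0, 655]) cube([1100, 911, 28]);
translate([61, 61, 0]) cylinder(h = 655, r = 22);
translate([1039, 61, 0]) cylinder(h = 655, r = 22);
translate([61, 850, 0]) cylinder(h = 655, r = 22);
translate([1039, 850, 0]) cylinder(h = 655, r = 22);
translate([262, 218, 683]) {
  cube([576, 475, 22]);
  translate([0, 0, 22]) cube([576, 22, 293]);
  translate([0, 453, 22]) cube([576, 22, 293]);
  translate([0, 22, 22]) cube([22, 431, 293]);
  translate([554, 22, 22]) cube([22, 431, 293]);
}
translate([267, 224, 998]) {
  cube([566, 463, 13]);
  translate([0, 0, 13]) cube([566, 13, 180]);
  translate([0, 450, 13]) cube([566, 13, 180]);
  translate([0, 13, 13]) cube([13, 437, 180]);
  translate([553, 13, 13]) cube([13, 437, 180]);
}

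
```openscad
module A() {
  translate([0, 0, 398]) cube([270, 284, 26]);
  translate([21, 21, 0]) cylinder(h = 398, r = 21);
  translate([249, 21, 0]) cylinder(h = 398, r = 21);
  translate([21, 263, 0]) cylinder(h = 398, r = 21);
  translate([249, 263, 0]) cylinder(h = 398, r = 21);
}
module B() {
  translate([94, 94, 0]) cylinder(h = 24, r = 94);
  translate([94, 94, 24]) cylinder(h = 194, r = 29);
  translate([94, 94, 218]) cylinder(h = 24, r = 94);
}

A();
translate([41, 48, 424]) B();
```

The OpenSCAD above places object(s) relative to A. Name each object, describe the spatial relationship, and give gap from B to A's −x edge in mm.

The spool's min-x is at 41; the stool's min-x is 0; gap = 41 mm.

A is a stool. B is a spool. The spool is on top of the stool, centred. The gap from the spool to the stool's −x edge is 41 mm.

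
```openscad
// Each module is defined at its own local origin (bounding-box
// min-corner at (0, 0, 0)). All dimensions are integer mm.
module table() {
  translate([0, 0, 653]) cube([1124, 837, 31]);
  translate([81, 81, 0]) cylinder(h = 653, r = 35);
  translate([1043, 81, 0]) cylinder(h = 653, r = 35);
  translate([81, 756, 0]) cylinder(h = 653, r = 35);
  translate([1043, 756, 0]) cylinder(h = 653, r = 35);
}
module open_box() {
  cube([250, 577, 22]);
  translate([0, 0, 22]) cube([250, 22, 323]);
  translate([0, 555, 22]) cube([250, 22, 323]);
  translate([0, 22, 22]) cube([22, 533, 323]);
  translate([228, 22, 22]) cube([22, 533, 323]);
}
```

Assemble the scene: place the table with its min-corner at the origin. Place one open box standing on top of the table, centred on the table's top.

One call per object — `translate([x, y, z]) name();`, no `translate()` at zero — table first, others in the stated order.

table();
translate([437, 130, 684]) open_box();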